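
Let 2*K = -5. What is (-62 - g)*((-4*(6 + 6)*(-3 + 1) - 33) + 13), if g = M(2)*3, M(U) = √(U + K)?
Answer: -4712 - 114*I*√2 ≈ -4712.0 - 161.22*I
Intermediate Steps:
K = -5/2 (K = (½)*(-5) = -5/2 ≈ -2.5000)
M(U) = √(-5/2 + U) (M(U) = √(U - 5/2) = √(-5/2 + U))
g = 3*I*√2/2 (g = (√(-10 + 4*2)/2)*3 = (√(-10 + 8)/2)*3 = (√(-2)/2)*3 = ((I*√2)/2)*3 = (I*√2/2)*3 = 3*I*√2/2 ≈ 2.1213*I)
(-62 - g)*((-4*(6 + 6)*(-3 + 1) - 33) + 13) = (-62 - 3*I*√2/2)*((-4*(6 + 6)*(-3 + 1) - 33) + 13) = (-62 - 3*I*√2/2)*((-48*(-2) - 33) + 13) = (-62 - 3*I*√2/2)*((-4*(-24) - 33) + 13) = (-62 - 3*I*√2/2)*((96 - 33) + 13) = (-62 - 3*I*√2/2)*(63 + 13) = (-62 - 3*I*√2/2)*76 = -4712 - 114*I*√2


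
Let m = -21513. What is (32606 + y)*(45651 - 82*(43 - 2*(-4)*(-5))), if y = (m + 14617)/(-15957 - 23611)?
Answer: 3661235307945/2473 ≈ 1.4805e+9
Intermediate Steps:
y = 431/2473 (y = (-21513 + 14617)/(-15957 - 23611) = -6896/(-39568) = -6896*(-1/39568) = 431/2473 ≈ 0.17428)
(32606 + y)*(45651 - 82*(43 - 2*(-4)*(-5))) = (32606 + 431/2473)*(45651 - 82*(43 - 2*(-4)*(-5))) = 80635069*(45651 - 82*(43 + 8*(-5)))/2473 = 80635069*(45651 - 82*(43 - 40))/2473 = 80635069*(45651 - 82*3)/2473 = 80635069*(45651 - 246)/2473 = (80635069/2473)*45405 = 3661235307945/2473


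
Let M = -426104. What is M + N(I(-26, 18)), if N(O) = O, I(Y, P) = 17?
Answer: -426087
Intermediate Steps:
M + N(I(-26, 18)) = -426104 + 17 = -426087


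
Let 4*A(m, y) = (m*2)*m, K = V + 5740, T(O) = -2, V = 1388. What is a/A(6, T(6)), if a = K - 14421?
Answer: -2431/6 ≈ -405.17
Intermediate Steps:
K = 7128 (K = 1388 + 5740 = 7128)
A(m, y) = m**2/2 (A(m, y) = ((m*2)*m)/4 = ((2*m)*m)/4 = (2*m**2)/4 = m**2/2)
a = -7293 (a = 7128 - 14421 = -7293)
a/A(6, T(6)) = -7293/((1/2)*6**2) = -7293/((1/2)*36) = -7293/18 = (1/18)*(-7293) = -2431/6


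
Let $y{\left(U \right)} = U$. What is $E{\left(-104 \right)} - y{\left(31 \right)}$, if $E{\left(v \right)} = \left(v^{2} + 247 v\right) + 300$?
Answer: $-14603$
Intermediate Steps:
$E{\left(v \right)} = 300 + v^{2} + 247 v$
$E{\left(-104 \right)} - y{\left(31 \right)} = \left(300 + \left(-104\right)^{2} + 247 \left(-104\right)\right) - 31 = \left(300 + 10816 - 25688\right) - 31 = -14572 - 31 = -14603$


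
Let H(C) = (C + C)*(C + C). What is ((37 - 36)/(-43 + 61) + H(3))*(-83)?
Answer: -53867/18 ≈ -2992.6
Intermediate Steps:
H(C) = 4*C**2 (H(C) = (2*C)*(2*C) = 4*C**2)
((37 - 36)/(-43 + 61) + H(3))*(-83) = ((37 - 36)/(-43 + 61) + 4*3**2)*(-83) = (1/18 + 4*9)*(-83) = (1*(1/18) + 36)*(-83) = (1/18 + 36)*(-83) = (649/18)*(-83) = -53867/18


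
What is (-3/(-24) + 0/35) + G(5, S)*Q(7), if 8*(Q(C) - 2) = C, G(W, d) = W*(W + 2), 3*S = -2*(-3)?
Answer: 403/4 ≈ 100.75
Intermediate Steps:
S = 2 (S = (-2*(-3))/3 = (⅓)*6 = 2)
G(W, d) = W*(2 + W)
Q(C) = 2 + C/8
(-3/(-24) + 0/35) + G(5, S)*Q(7) = (-3/(-24) + 0/35) + (5*(2 + 5))*(2 + (⅛)*7) = (-3*(-1/24) + 0*(1/35)) + (5*7)*(2 + 7/8) = (⅛ + 0) + 35*(23/8) = ⅛ + 805/8 = 403/4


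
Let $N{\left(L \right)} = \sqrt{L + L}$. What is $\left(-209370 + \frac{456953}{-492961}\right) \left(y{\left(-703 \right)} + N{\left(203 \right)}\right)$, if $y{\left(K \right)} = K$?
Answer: $\frac{10365403738667}{70423} - \frac{14744528789 \sqrt{406}}{70423} \approx 1.4297 \cdot 10^{8}$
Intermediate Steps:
$N{\left(L \right)} = \sqrt{2} \sqrt{L}$ ($N{\left(L \right)} = \sqrt{2 L} = \sqrt{2} \sqrt{L}$)
$\left(-209370 + \frac{456953}{-492961}\right) \left(y{\left(-703 \right)} + N{\left(203 \right)}\right) = \left(-209370 + \frac{456953}{-492961}\right) \left(-703 + \sqrt{2} \sqrt{203}\right) = \left(-209370 + 456953 \left(- \frac{1}{492961}\right)\right) \left(-703 + \sqrt{406}\right) = \left(-209370 - \frac{65279}{70423}\right) \left(-703 + \sqrt{406}\right) = - \frac{14744528789 \left(-703 + \sqrt{406}\right)}{70423} = \frac{10365403738667}{70423} - \frac{14744528789 \sqrt{406}}{70423}$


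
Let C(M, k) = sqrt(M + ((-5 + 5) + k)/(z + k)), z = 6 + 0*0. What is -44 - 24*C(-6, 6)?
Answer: -44 - 12*I*sqrt(22) ≈ -44.0 - 56.285*I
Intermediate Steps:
z = 6 (z = 6 + 0 = 6)
C(M, k) = sqrt(M + k/(6 + k)) (C(M, k) = sqrt(M + ((-5 + 5) + k)/(6 + k)) = sqrt(M + (0 + k)/(6 + k)) = sqrt(M + k/(6 + k)))
-44 - 24*C(-6, 6) = -44 - 24*sqrt(6 - 6*(6 + 6))/sqrt(6 + 6) = -44 - 24*sqrt(3)*sqrt(6 - 6*12)/6 = -44 - 24*sqrt(3)*sqrt(6 - 72)/6 = -44 - 24*I*sqrt(22)/2 = -44 - 12*I*sqrt(22)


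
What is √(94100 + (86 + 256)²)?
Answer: 2*√52766 ≈ 459.42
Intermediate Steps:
√(94100 + (86 + 256)²) = √(94100 + 342²) = √(94100 + 116964) = √211064 = 2*√52766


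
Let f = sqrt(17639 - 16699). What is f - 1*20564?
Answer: -20564 + 2*sqrt(235) ≈ -20533.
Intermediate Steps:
f = 2*sqrt(235) (f = sqrt(940) = 2*sqrt(235) ≈ 30.659)
f - 1*20564 = 2*sqrt(235) - 1*20564 = 2*sqrt(235) - 20564 = -20564 + 2*sqrt(235)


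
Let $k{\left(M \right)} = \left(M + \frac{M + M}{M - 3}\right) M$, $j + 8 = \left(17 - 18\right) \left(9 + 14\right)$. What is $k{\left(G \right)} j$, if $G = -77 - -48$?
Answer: $- \frac{391065}{16} \approx -24442.0$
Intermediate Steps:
$j = -31$ ($j = -8 + \left(17 - 18\right) \left(9 + 14\right) = -8 - 23 = -31$)
$G = -29$ ($G = -77 + 48 = -29$)
$k{\left(M \right)} = M \left(M + \frac{2 M}{-3 + M}\right)$ ($k{\left(M \right)} = \left(M + \frac{2 M}{-3 + M}\right) M = M \left(M + \frac{2 M}{-3 + M}\right)$)
$k{\left(G \right)} j = \frac{\left(-29\right)^{2} \left(-1 - 29\right)}{-3 - 29} \left(-31\right) = 841 \frac{1}{-32} \left(-30\right) \left(-31\right) = 841 \left(- \frac{1}{32}\right) \left(-30\right) \left(-31\right) = \frac{12615}{16} \left(-31\right) = - \frac{391065}{16}$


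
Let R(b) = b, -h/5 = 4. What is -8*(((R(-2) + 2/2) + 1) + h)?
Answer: 160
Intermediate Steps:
h = -20 (h = -5*4 = -20)
-8*(((R(-2) + 2/2) + 1) + h) = -8*(((-2 + 2/2) + 1) - 20) = -8*(((-2 + (½)*2) + 1) - 20) = -8*(((-2 + 1) + 1) - 20) = -8*((-1 + 1) - 20) = -8*(0 - 20) = -8*(-20) = 160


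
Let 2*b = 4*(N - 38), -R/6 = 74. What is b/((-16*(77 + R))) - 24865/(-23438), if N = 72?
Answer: 18450133/17203492 ≈ 1.0725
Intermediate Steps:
R = -444 (R = -6*74 = -444)
b = 68 (b = (4*(72 - 38))/2 = (4*34)/2 = (½)*136 = 68)
b/((-16*(77 + R))) - 24865/(-23438) = 68/((-16*(77 - 444))) - 24865/(-23438) = 68/((-16*(-367))) - 24865*(-1/23438) = 68/5872 + 24865/23438 = 68*(1/5872) + 24865/23438 = 17/1468 + 24865/23438 = 18450133/17203492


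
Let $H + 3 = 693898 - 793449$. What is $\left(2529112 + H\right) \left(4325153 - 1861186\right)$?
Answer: $5986350736586$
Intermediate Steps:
$H = -99554$ ($H = -3 + \left(693898 - 793449\right) = -3 - 99551 = -99554$)
$\left(2529112 + H\right) \left(4325153 - 1861186\right) = \left(2529112 - 99554\right) \left(4325153 - 1861186\right) = 2429558 \cdot 2463967 = 5986350736586$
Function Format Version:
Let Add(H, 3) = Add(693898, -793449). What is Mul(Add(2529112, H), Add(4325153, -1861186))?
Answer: 5986350736586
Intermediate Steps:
H = -99554 (H = Add(-3, Add(693898, -793449)) = Add(-3, -99551) = -99554)
Mul(Add(2529112, H), Add(4325153, -1861186)) = Mul(Add(2529112, -99554), Add(4325153, -1861186)) = Mul(2429558, 2463967) = 5986350736586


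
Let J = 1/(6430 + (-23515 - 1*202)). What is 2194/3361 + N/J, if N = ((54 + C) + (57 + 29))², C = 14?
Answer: -1377937709418/3361 ≈ -4.0998e+8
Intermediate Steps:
J = -1/17287 (J = 1/(6430 + (-23515 - 202)) = 1/(6430 - 23717) = 1/(-17287) = -1/17287 ≈ -5.7847e-5)
N = 23716 (N = ((54 + 14) + (57 + 29))² = (68 + 86)² = 154² = 23716)
2194/3361 + N/J = 2194/3361 + 23716/(-1/17287) = 2194*(1/3361) + 23716*(-17287) = 2194/3361 - 409978492 = -1377937709418/3361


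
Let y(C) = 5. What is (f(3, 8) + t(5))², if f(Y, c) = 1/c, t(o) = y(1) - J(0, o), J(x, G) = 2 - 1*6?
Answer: 5329/64 ≈ 83.266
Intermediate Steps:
J(x, G) = -4 (J(x, G) = 2 - 6 = -4)
t(o) = 9 (t(o) = 5 - 1*(-4) = 5 + 4 = 9)
(f(3, 8) + t(5))² = (1/8 + 9)² = (⅛ + 9)² = (73/8)² = 5329/64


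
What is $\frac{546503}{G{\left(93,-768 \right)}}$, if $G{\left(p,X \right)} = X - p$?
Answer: $- \frac{546503}{861} \approx -634.73$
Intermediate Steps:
$\frac{546503}{G{\left(93,-768 \right)}} = \frac{546503}{-768 - 93} = \frac{546503}{-861} = 546503 \left(- \frac{1}{861}\right) = - \frac{546503}{861}$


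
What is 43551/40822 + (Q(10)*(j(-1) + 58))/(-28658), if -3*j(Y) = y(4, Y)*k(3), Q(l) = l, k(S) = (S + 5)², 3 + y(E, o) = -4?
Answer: 1745170417/1754815314 ≈ 0.99450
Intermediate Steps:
y(E, o) = -7 (y(E, o) = -3 - 4 = -7)
k(S) = (5 + S)²
j(Y) = 448/3 (j(Y) = -(-7)*(5 + 3)²/3 = -(-7)*8²/3 = -(-7)*64/3 = -⅓*(-448) = 448/3)
43551/40822 + (Q(10)*(j(-1) + 58))/(-28658) = 43551/40822 + (10*(448/3 + 58))/(-28658) = 43551*(1/40822) + (10*(622/3))*(-1/28658) = 43551/40822 + (6220/3)*(-1/28658) = 43551/40822 - 3110/42987 = 1745170417/1754815314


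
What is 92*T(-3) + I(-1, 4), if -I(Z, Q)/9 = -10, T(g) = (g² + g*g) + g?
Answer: 1470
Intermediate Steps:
T(g) = g + 2*g² (T(g) = (g² + g²) + g = 2*g² + g = g + 2*g²)
I(Z, Q) = 90 (I(Z, Q) = -9*(-10) = 90)
92*T(-3) + I(-1, 4) = 92*(-3*(1 + 2*(-3))) + 90 = 92*(-3*(1 - 6)) + 90 = 92*(-3*(-5)) + 90 = 92*15 + 90 = 1380 + 90 = 1470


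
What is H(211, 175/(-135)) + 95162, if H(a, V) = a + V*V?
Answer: 69528142/729 ≈ 95375.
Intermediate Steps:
H(a, V) = a + V²
H(211, 175/(-135)) + 95162 = (211 + (175/(-135))²) + 95162 = (211 + (175*(-1/135))²) + 95162 = (211 + (-35/27)²) + 95162 = (211 + 1225/729) + 95162 = 155044/729 + 95162 = 69528142/729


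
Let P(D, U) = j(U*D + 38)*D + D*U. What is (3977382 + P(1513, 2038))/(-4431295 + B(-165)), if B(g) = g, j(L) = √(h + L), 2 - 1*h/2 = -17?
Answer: -1765219/1107865 - 10591*√62930/4431460 ≈ -2.1929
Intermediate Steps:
h = 38 (h = 4 - 2*(-17) = 4 + 34 = 38)
j(L) = √(38 + L)
P(D, U) = D*U + D*√(76 + D*U) (P(D, U) = √(38 + (U*D + 38))*D + D*U = √(38 + (D*U + 38))*D + D*U = √(38 + (38 + D*U))*D + D*U = √(76 + D*U)*D + D*U = D*√(76 + D*U) + D*U = D*U + D*√(76 + D*U))
(3977382 + P(1513, 2038))/(-4431295 + B(-165)) = (3977382 + 1513*(2038 + √(76 + 1513*2038)))/(-4431295 - 165) = (3977382 + 1513*(2038 + √(76 + 3083494)))/(-4431460) = (3977382 + 1513*(2038 + √3083570))*(-1/4431460) = (3977382 + 1513*(2038 + 7*√62930))*(-1/4431460) = (3977382 + (3083494 + 10591*√62930))*(-1/4431460) = (7060876 + 10591*√62930)*(-1/4431460) = -1765219/1107865 - 10591*√62930/4431460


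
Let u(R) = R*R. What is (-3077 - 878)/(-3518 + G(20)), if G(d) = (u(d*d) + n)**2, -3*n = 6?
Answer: -3955/25599356486 ≈ -1.5450e-7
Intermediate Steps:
n = -2 (n = -1/3*6 = -2)
u(R) = R**2
G(d) = (-2 + d**4)**2 (G(d) = ((d*d)**2 - 2)**2 = ((d**2)**2 - 2)**2 = (d**4 - 2)**2 = (-2 + d**4)**2)
(-3077 - 878)/(-3518 + G(20)) = (-3077 - 878)/(-3518 + (-2 + 20**4)**2) = -3955/(-3518 + (-2 + 160000)**2) = -3955/(-3518 + 159998**2) = -3955/(-3518 + 25599360004) = -3955/25599356486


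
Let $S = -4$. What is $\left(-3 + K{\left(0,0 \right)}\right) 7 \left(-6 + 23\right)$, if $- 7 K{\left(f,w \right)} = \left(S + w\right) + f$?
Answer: $-289$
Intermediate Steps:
$K{\left(f,w \right)} = \frac{4}{7} - \frac{f}{7} - \frac{w}{7}$ ($K{\left(f,w \right)} = - \frac{\left(-4 + w\right) + f}{7} = - \frac{-4 + f + w}{7} = \frac{4}{7} - \frac{f}{7} - \frac{w}{7}$)
$\left(-3 + K{\left(0,0 \right)}\right) 7 \left(-6 + 23\right) = \left(-3 - - \frac{4}{7}\right) 7 \left(-6 + 23\right) = \left(-3 + \left(\frac{4}{7} + 0 + 0\right)\right) 7 \cdot 17 = \left(-3 + \frac{4}{7}\right) 7 \cdot 17 = \left(- \frac{17}{7}\right) 7 \cdot 17 = \left(-17\right) 17 = -289$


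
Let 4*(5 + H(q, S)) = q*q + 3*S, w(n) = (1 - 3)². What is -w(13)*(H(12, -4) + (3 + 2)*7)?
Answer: -252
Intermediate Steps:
w(n) = 4 (w(n) = (-2)² = 4)
H(q, S) = -5 + q²/4 + 3*S/4 (H(q, S) = -5 + (q*q + 3*S)/4 = -5 + (q² + 3*S)/4 = -5 + (q²/4 + 3*S/4) = -5 + q²/4 + 3*S/4)
-w(13)*(H(12, -4) + (3 + 2)*7) = -4*((-5 + (¼)*12² + (¾)*(-4)) + (3 + 2)*7) = -4*((-5 + (¼)*144 - 3) + 5*7) = -4*((-5 + 36 - 3) + 35) = -4*(28 + 35) = -4*63 = -1*252 = -252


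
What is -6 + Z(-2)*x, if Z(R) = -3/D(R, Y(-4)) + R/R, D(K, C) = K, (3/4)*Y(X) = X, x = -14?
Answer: -41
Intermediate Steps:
Y(X) = 4*X/3
Z(R) = 1 - 3/R (Z(R) = -3/R + R/R = -3/R + 1 = 1 - 3/R)
-6 + Z(-2)*x = -6 + ((-3 - 2)/(-2))*(-14) = -6 - ½*(-5)*(-14) = -6 + (5/2)*(-14) = -6 - 35 = -41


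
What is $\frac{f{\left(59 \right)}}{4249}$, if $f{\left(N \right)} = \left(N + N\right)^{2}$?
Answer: $\frac{13924}{4249} \approx 3.277$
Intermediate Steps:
$f{\left(N \right)} = 4 N^{2}$ ($f{\left(N \right)} = \left(2 N\right)^{2} = 4 N^{2}$)
$\frac{f{\left(59 \right)}}{4249} = \frac{4 \cdot 59^{2}}{4249} = 4 \cdot 3481 \cdot \frac{1}{4249} = 13924 \cdot \frac{1}{4249} = \frac{13924}{4249}$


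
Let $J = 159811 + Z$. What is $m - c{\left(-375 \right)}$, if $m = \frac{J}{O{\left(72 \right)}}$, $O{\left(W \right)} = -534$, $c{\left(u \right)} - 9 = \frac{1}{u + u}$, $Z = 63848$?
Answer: $- \frac{14279018}{33375} \approx -427.84$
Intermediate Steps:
$J = 223659$ ($J = 159811 + 63848 = 223659$)
$c{\left(u \right)} = 9 + \frac{1}{2 u}$ ($c{\left(u \right)} = 9 + \frac{1}{u + u} = 9 + \frac{1}{2 u}$)
$m = - \frac{74553}{178}$ ($m = \frac{223659}{-534} = 223659 \left(- \frac{1}{534}\right) = - \frac{74553}{178} \approx -418.84$)
$m - c{\left(-375 \right)} = - \frac{74553}{178} - \left(9 + \frac{1}{2 \left(-375\right)}\right) = - \frac{74553}{178} - \left(9 + \frac{1}{2} \left(- \frac{1}{375}\right)\right) = - \frac{74553}{178} - \left(9 - \frac{1}{750}\right) = - \frac{74553}{178} - \frac{6749}{750} = - \frac{14279018}{33375}$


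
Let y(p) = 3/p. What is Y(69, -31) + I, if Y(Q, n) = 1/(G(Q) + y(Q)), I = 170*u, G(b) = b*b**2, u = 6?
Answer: 7706822183/7555708 ≈ 1020.0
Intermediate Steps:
G(b) = b**3
I = 1020 (I = 170*6 = 1020)
Y(Q, n) = 1/(Q**3 + 3/Q)
Y(69, -31) + I = 69/(3 + 69**4) + 1020 = 69/(3 + 22667121) + 1020 = 69/22667124 + 1020 = 69*(1/22667124) + 1020 = 23/7555708 + 1020 = 7706822183/7555708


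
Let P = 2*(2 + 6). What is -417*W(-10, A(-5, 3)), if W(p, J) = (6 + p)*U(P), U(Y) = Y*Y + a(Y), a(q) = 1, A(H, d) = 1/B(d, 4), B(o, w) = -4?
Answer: 428676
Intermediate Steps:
P = 16 (P = 2*8 = 16)
A(H, d) = -1/4 (A(H, d) = 1/(-4) = -1/4)
U(Y) = 1 + Y**2 (U(Y) = Y*Y + 1 = Y**2 + 1 = 1 + Y**2)
W(p, J) = 1542 + 257*p (W(p, J) = (6 + p)*(1 + 16**2) = (6 + p)*(1 + 256) = (6 + p)*257 = 1542 + 257*p)
-417*W(-10, A(-5, 3)) = -417*(1542 + 257*(-10)) = -417*(1542 - 2570) = -417*(-1028) = 428676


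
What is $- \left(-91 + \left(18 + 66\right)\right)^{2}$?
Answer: $-49$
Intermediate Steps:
$- \left(-91 + \left(18 + 66\right)\right)^{2} = - \left(-91 + 84\right)^{2} = - \left(-7\right)^{2} = \left(-1\right) 49 = -49$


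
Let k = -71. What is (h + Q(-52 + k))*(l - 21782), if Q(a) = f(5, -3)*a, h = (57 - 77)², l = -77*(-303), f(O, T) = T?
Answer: 1191181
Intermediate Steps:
l = 23331
h = 400 (h = (-20)² = 400)
Q(a) = -3*a
(h + Q(-52 + k))*(l - 21782) = (400 - 3*(-52 - 71))*(23331 - 21782) = (400 - 3*(-123))*1549 = (400 + 369)*1549 = 769*1549 = 1191181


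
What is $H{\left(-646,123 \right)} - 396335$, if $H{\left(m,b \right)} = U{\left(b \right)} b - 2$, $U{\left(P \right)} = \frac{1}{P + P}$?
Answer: $- \frac{792673}{2} \approx -3.9634 \cdot 10^{5}$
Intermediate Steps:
$U{\left(P \right)} = \frac{1}{2 P}$
$H{\left(m,b \right)} = - \frac{3}{2}$ ($H{\left(m,b \right)} = \frac{1}{2 b} b - 2 = \frac{1}{2} - 2 = - \frac{3}{2}$)
$H{\left(-646,123 \right)} - 396335 = - \frac{3}{2} - 396335 = - \frac{792673}{2}$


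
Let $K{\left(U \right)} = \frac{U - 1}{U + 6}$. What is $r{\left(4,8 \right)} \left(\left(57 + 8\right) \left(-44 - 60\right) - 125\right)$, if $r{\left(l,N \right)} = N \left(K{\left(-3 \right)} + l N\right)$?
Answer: $-1689120$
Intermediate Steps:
$K{\left(U \right)} = \frac{-1 + U}{6 + U}$
$r{\left(l,N \right)} = N \left(- \frac{4}{3} + N l\right)$ ($r{\left(l,N \right)} = N \left(\frac{-1 - 3}{6 - 3} + l N\right) = N \left(\frac{1}{3} \left(-4\right) + N l\right) = N \left(- \frac{4}{3} + N l\right)$)
$r{\left(4,8 \right)} \left(\left(57 + 8\right) \left(-44 - 60\right) - 125\right) = \frac{1}{3} \cdot 8 \left(-4 + 3 \cdot 8 \cdot 4\right) \left(\left(57 + 8\right) \left(-44 - 60\right) - 125\right) = \frac{1}{3} \cdot 8 \left(-4 + 96\right) \left(65 \left(-104\right) - 125\right) = \frac{1}{3} \cdot 8 \cdot 92 \left(-6760 - 125\right) = \frac{736}{3} \left(-6885\right) = -1689120$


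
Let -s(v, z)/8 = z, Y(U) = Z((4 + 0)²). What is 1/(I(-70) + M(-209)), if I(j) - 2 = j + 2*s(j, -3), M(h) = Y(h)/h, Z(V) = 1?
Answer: -209/4181 ≈ -0.049988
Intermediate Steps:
Y(U) = 1
s(v, z) = -8*z
M(h) = 1/h
I(j) = 50 + j (I(j) = 2 + (j + 2*(-8*(-3))) = 2 + (j + 2*24) = 2 + (j + 48) = 2 + (48 + j) = 50 + j)
1/(I(-70) + M(-209)) = 1/((50 - 70) + 1/(-209)) = 1/(-20 - 1/209) = 1/(-4181/209) = -209/4181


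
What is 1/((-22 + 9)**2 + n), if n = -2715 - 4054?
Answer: -1/6600 ≈ -0.00015152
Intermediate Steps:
n = -6769
1/((-22 + 9)**2 + n) = 1/((-22 + 9)**2 - 6769) = 1/((-13)**2 - 6769) = 1/(169 - 6769) = 1/(-6600) = -1/6600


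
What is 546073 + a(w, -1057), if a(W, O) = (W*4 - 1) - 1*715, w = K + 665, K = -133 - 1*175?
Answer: 546785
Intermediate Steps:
K = -308 (K = -133 - 175 = -308)
w = 357 (w = -308 + 665 = 357)
a(W, O) = -716 + 4*W (a(W, O) = (4*W - 1) - 715 = (-1 + 4*W) - 715 = -716 + 4*W)
546073 + a(w, -1057) = 546073 + (-716 + 4*357) = 546073 + (-716 + 1428) = 546073 + 712 = 546785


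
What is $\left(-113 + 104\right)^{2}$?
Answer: $81$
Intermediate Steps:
$\left(-113 + 104\right)^{2} = \left(-9\right)^{2} = 81$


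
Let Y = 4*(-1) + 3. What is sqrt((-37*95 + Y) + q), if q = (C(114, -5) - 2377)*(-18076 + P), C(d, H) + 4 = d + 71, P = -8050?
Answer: 2*sqrt(14342295) ≈ 7574.2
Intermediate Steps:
C(d, H) = 67 + d (C(d, H) = -4 + (d + 71) = -4 + (71 + d) = 67 + d)
Y = -1 (Y = -4 + 3 = -1)
q = 57372696 (q = ((67 + 114) - 2377)*(-18076 - 8050) = (181 - 2377)*(-26126) = -2196*(-26126) = 57372696)
sqrt((-37*95 + Y) + q) = sqrt((-37*95 - 1) + 57372696) = sqrt((-3515 - 1) + 57372696) = sqrt(-3516 + 57372696) = sqrt(57369180) = 2*sqrt(14342295)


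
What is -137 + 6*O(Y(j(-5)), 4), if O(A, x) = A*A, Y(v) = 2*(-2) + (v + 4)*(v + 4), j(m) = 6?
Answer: 55159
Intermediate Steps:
Y(v) = -4 + (4 + v)**2 (Y(v) = -4 + (4 + v)*(4 + v) = -4 + (4 + v)**2)
O(A, x) = A**2
-137 + 6*O(Y(j(-5)), 4) = -137 + 6*(-4 + (4 + 6)**2)**2 = -137 + 6*(-4 + 10**2)**2 = -137 + 6*(-4 + 100)**2 = -137 + 6*96**2 = -137 + 6*9216 = -137 + 55296 = 55159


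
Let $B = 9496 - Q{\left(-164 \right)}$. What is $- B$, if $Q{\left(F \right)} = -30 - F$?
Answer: $-9362$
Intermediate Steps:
$B = 9362$ ($B = 9496 - \left(-30 - -164\right) = 9496 - \left(-30 + 164\right) = 9496 - 134 = 9362$)
$- B = \left(-1\right) 9362 = -9362$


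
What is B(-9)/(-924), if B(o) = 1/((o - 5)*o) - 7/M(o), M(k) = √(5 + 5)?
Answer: -1/116424 + √10/1320 ≈ 0.0023871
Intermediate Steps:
M(k) = √10
B(o) = -7*√10/10 + 1/(o*(-5 + o)) (B(o) = 1/((o - 5)*o) - 7*√10/10 = 1/((-5 + o)*o) - 7*√10/10 = 1/(o*(-5 + o)) - 7*√10/10 = -7*√10/10 + 1/(o*(-5 + o)))
B(-9)/(-924) = ((⅒)*√10*(√10 - 7*(-9)² + 35*(-9))/(-9*(-5 - 9)))/(-924) = ((⅒)*√10*(-⅑)*(√10 - 7*81 - 315)/(-14))*(-1/924) = ((⅒)*√10*(-⅑)*(-1/14)*(√10 - 567 - 315))*(-1/924) = ((⅒)*√10*(-⅑)*(-1/14)*(-882 + √10))*(-1/924) = (√10*(-882 + √10)/1260)*(-1/924) = -√10*(-882 + √10)/1164240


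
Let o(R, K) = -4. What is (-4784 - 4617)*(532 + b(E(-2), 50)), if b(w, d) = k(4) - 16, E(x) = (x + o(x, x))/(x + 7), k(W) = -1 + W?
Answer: -4879119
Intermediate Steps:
E(x) = (-4 + x)/(7 + x) (E(x) = (x - 4)/(x + 7) = (-4 + x)/(7 + x))
b(w, d) = -13 (b(w, d) = (-1 + 4) - 16 = 3 - 16 = -13)
(-4784 - 4617)*(532 + b(E(-2), 50)) = (-4784 - 4617)*(532 - 13) = -9401*519 = -4879119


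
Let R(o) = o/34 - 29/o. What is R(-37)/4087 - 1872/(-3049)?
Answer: 9623619145/15676268854 ≈ 0.61390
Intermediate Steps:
R(o) = -29/o + o/34 (R(o) = o*(1/34) - 29/o = o/34 - 29/o = -29/o + o/34)
R(-37)/4087 - 1872/(-3049) = (-29/(-37) + (1/34)*(-37))/4087 - 1872/(-3049) = (-29*(-1/37) - 37/34)*(1/4087) - 1872*(-1/3049) = (29/37 - 37/34)*(1/4087) + 1872/3049 = -383/1258*1/4087 + 1872/3049 = -383/5141446 + 1872/3049 = 9623619145/15676268854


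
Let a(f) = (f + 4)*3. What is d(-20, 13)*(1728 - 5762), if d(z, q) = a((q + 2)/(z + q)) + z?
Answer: 407434/7 ≈ 58205.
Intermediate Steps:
a(f) = 12 + 3*f (a(f) = (4 + f)*3 = 12 + 3*f)
d(z, q) = 12 + z + 3*(2 + q)/(q + z) (d(z, q) = (12 + 3*((q + 2)/(z + q))) + z = (12 + 3*((2 + q)/(q + z))) + z = (12 + 3*(2 + q)/(q + z)) + z = 12 + z + 3*(2 + q)/(q + z))
d(-20, 13)*(1728 - 5762) = ((6 + 3*13 + (12 - 20)*(13 - 20))/(13 - 20))*(1728 - 5762) = ((6 + 39 - 8*(-7))/(-7))*(-4034) = -(6 + 39 + 56)/7*(-4034) = -⅐*101*(-4034) = -101/7*(-4034) = 407434/7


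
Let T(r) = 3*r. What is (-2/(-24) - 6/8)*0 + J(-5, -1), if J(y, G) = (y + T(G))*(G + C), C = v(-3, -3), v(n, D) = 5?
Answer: -32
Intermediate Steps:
C = 5
J(y, G) = (5 + G)*(y + 3*G) (J(y, G) = (y + 3*G)*(G + 5) = (y + 3*G)*(5 + G) = (5 + G)*(y + 3*G))
(-2/(-24) - 6/8)*0 + J(-5, -1) = (-2/(-24) - 6/8)*0 + (3*(-1)**2 + 5*(-5) + 15*(-1) - 1*(-5)) = (-2*(-1/24) - 6*1/8)*0 + (3*1 - 25 - 15 + 5) = (1/12 - 3/4)*0 + (3 - 25 - 15 + 5) = -2/3*0 - 32 = 0 - 32 = -32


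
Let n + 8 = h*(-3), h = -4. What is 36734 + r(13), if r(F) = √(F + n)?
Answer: 36734 + √17 ≈ 36738.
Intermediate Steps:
n = 4 (n = -8 - 4*(-3) = -8 + 12 = 4)
r(F) = √(4 + F) (r(F) = √(F + 4) = √(4 + F))
36734 + r(13) = 36734 + √(4 + 13) = 36734 + √17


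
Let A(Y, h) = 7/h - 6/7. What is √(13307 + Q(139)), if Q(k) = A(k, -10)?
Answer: √65196670/70 ≈ 115.35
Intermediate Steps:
A(Y, h) = -6/7 + 7/h (A(Y, h) = 7/h - 6*⅐ = 7/h - 6/7 = -6/7 + 7/h)
Q(k) = -109/70 (Q(k) = -6/7 + 7/(-10) = -6/7 + 7*(-⅒) = -6/7 - 7/10 = -109/70)
√(13307 + Q(139)) = √(13307 - 109/70) = √(931381/70) = √65196670/70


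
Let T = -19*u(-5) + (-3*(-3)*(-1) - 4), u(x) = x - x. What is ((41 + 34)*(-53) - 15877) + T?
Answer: -19865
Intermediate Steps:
u(x) = 0
T = -13 (T = -19*0 + (-3*(-3)*(-1) - 4) = 0 + (9*(-1) - 4) = 0 + (-9 - 4) = 0 - 13 = -13)
((41 + 34)*(-53) - 15877) + T = ((41 + 34)*(-53) - 15877) - 13 = (75*(-53) - 15877) - 13 = (-3975 - 15877) - 13 = -19852 - 13 = -19865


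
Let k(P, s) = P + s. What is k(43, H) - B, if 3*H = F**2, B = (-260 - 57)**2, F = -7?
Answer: -301289/3 ≈ -1.0043e+5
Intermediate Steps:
B = 100489 (B = (-317)**2 = 100489)
H = 49/3 (H = (1/3)*(-7)**2 = (1/3)*49 = 49/3 ≈ 16.333)
k(43, H) - B = (43 + 49/3) - 1*100489 = 178/3 - 100489 = -301289/3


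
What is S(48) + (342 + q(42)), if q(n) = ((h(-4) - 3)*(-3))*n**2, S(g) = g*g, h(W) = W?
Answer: 39690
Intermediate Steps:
S(g) = g**2
q(n) = 21*n**2 (q(n) = ((-4 - 3)*(-3))*n**2 = (-7*(-3))*n**2 = 21*n**2)
S(48) + (342 + q(42)) = 48**2 + (342 + 21*42**2) = 2304 + (342 + 21*1764) = 2304 + (342 + 37044) = 2304 + 37386 = 39690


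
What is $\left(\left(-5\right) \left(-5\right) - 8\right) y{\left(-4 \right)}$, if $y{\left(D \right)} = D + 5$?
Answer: $17$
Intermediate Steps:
$y{\left(D \right)} = 5 + D$
$\left(\left(-5\right) \left(-5\right) - 8\right) y{\left(-4 \right)} = \left(\left(-5\right) \left(-5\right) - 8\right) \left(5 - 4\right) = \left(25 - 8\right) 1 = 17 \cdot 1 = 17$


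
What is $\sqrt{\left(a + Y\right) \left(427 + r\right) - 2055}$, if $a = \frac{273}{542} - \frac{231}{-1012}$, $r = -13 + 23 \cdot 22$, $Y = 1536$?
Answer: $\frac{\sqrt{103679479455}}{271} \approx 1188.2$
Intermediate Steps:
$r = 493$ ($r = -13 + 506 = 493$)
$a = \frac{18249}{24932}$ ($a = 273 \cdot \frac{1}{542} - - \frac{21}{92} = \frac{273}{542} + \frac{21}{92} = \frac{18249}{24932} \approx 0.73195$)
$\sqrt{\left(a + Y\right) \left(427 + r\right) - 2055} = \sqrt{\left(\frac{18249}{24932} + 1536\right) \left(427 + 493\right) - 2055} = \sqrt{\frac{38313801}{24932} \cdot 920 - 2055} = \sqrt{\frac{383138010}{271} - 2055} = \sqrt{\frac{382581105}{271}} = \frac{\sqrt{103679479455}}{271}$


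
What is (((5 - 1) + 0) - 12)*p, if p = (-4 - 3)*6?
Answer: 336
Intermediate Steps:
p = -42 (p = -7*6 = -42)
(((5 - 1) + 0) - 12)*p = (((5 - 1) + 0) - 12)*(-42) = ((4 + 0) - 12)*(-42) = (4 - 12)*(-42) = -8*(-42) = 336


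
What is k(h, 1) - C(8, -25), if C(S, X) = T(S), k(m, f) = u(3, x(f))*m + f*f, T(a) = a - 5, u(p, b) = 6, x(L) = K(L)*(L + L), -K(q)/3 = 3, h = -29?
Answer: -176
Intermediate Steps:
K(q) = -9 (K(q) = -3*3 = -9)
x(L) = -18*L (x(L) = -9*(L + L) = -18*L)
T(a) = -5 + a
k(m, f) = f² + 6*m (k(m, f) = 6*m + f*f = 6*m + f² = f² + 6*m)
C(S, X) = -5 + S
k(h, 1) - C(8, -25) = (1² + 6*(-29)) - (-5 + 8) = (1 - 174) - 1*3 = -173 - 3 = -176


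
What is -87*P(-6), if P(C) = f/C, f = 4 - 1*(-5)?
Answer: 261/2 ≈ 130.50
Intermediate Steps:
f = 9 (f = 4 + 5 = 9)
P(C) = 9/C
-87*P(-6) = -783/(-6) = -783*(-1)/6 = -87*(-3/2) = 261/2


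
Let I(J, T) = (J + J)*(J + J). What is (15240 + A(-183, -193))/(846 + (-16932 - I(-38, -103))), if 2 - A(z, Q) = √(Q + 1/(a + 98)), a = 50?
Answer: -7621/10931 + I*√1056831/1617788 ≈ -0.69719 + 0.00063545*I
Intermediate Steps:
I(J, T) = 4*J² (I(J, T) = (2*J)*(2*J) = 4*J²)
A(z, Q) = 2 - √(1/148 + Q) (A(z, Q) = 2 - √(Q + 1/(50 + 98)) = 2 - √(Q + 1/148) = 2 - √(1/148 + Q))
(15240 + A(-183, -193))/(846 + (-16932 - I(-38, -103))) = (15240 + (2 - √(37 + 5476*(-193))/74))/(846 + (-16932 - 4*(-38)²)) = (15240 + (2 - √(37 - 1056868)/74))/(846 + (-16932 - 4*1444)) = (15240 + (2 - I*√1056831/74))/(846 + (-16932 - 1*5776)) = (15240 + (2 - I*√1056831/74))/(846 + (-16932 - 5776)) = (15240 + (2 - I*√1056831/74))/(846 - 22708) = (15242 - I*√1056831/74)/(-21862) = (15242 - I*√1056831/74)*(-1/21862) = -7621/10931 + I*√1056831/1617788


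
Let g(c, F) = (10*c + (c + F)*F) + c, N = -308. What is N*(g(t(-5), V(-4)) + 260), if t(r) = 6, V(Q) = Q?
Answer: -97944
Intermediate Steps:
g(c, F) = 11*c + F*(F + c) (g(c, F) = (10*c + (F + c)*F) + c = (10*c + F*(F + c)) + c = 11*c + F*(F + c))
N*(g(t(-5), V(-4)) + 260) = -308*(((-4)² + 11*6 - 4*6) + 260) = -308*((16 + 66 - 24) + 260) = -308*(58 + 260) = -308*318 = -97944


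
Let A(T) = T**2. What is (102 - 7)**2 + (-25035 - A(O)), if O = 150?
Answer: -38510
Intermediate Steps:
(102 - 7)**2 + (-25035 - A(O)) = (102 - 7)**2 + (-25035 - 1*150**2) = 95**2 + (-25035 - 1*22500) = 9025 + (-25035 - 22500) = 9025 - 47535 = -38510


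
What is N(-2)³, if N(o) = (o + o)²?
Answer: 4096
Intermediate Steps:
N(o) = 4*o² (N(o) = (2*o)² = 4*o²)
N(-2)³ = (4*(-2)²)³ = (4*4)³ = 16³ = 4096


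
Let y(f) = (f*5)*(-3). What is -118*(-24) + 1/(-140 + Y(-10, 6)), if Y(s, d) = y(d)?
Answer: 651359/230 ≈ 2832.0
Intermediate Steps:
y(f) = -15*f (y(f) = (5*f)*(-3) = -15*f)
Y(s, d) = -15*d
-118*(-24) + 1/(-140 + Y(-10, 6)) = -118*(-24) + 1/(-140 - 15*6) = 2832 + 1/(-140 - 90) = 2832 + 1/(-230) = 2832 - 1/230 = 651359/230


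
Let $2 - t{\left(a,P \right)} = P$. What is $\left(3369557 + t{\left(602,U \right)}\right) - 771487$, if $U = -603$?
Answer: $2598675$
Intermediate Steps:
$t{\left(a,P \right)} = 2 - P$
$\left(3369557 + t{\left(602,U \right)}\right) - 771487 = \left(3369557 + \left(2 - -603\right)\right) - 771487 = \left(3369557 + \left(2 + 603\right)\right) - 771487 = \left(3369557 + 605\right) - 771487 = 3370162 - 771487 = 2598675$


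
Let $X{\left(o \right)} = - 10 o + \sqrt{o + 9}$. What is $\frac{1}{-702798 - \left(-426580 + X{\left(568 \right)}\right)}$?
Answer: $- \frac{270538}{73190808867} + \frac{\sqrt{577}}{73190808867} \approx -3.696 \cdot 10^{-6}$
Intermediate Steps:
$X{\left(o \right)} = \sqrt{9 + o} - 10 o$ ($X{\left(o \right)} = - 10 o + \sqrt{9 + o} = \sqrt{9 + o} - 10 o$)
$\frac{1}{-702798 - \left(-426580 + X{\left(568 \right)}\right)} = \frac{1}{-702798 - \left(-426580 - 5680 + \sqrt{9 + 568}\right)} = \frac{1}{-702798 + \left(426580 - \left(\sqrt{577} - 5680\right)\right)} = \frac{1}{-702798 + \left(426580 - \left(-5680 + \sqrt{577}\right)\right)} = \frac{1}{-702798 + \left(426580 + \left(5680 - \sqrt{577}\right)\right)} = \frac{1}{-702798 + \left(432260 - \sqrt{577}\right)} = \frac{1}{-270538 - \sqrt{577}}$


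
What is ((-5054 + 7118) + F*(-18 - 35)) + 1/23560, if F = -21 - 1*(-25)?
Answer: 43633121/23560 ≈ 1852.0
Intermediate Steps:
F = 4 (F = -21 + 25 = 4)
((-5054 + 7118) + F*(-18 - 35)) + 1/23560 = ((-5054 + 7118) + 4*(-18 - 35)) + 1/23560 = (2064 + 4*(-53)) + 1/23560 = (2064 - 212) + 1/23560 = 1852 + 1/23560 = 43633121/23560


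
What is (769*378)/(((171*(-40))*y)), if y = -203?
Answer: 2307/11020 ≈ 0.20935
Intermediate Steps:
(769*378)/(((171*(-40))*y)) = (769*378)/(((171*(-40))*(-203))) = 290682/((-6840*(-203))) = 290682/1388520 = 290682*(1/1388520) = 2307/11020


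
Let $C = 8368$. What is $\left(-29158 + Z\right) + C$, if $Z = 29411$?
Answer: $8621$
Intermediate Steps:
$\left(-29158 + Z\right) + C = \left(-29158 + 29411\right) + 8368 = 253 + 8368 = 8621$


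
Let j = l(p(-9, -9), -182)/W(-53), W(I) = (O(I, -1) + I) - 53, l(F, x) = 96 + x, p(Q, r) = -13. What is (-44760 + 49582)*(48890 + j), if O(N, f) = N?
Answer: 37484279912/159 ≈ 2.3575e+8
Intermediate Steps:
W(I) = -53 + 2*I (W(I) = (I + I) - 53 = 2*I - 53 = -53 + 2*I)
j = 86/159 (j = (96 - 182)/(-53 + 2*(-53)) = -86/(-53 - 106) = -86/(-159) = -86*(-1/159) = 86/159 ≈ 0.54088)
(-44760 + 49582)*(48890 + j) = (-44760 + 49582)*(48890 + 86/159) = 4822*(7773596/159) = 37484279912/159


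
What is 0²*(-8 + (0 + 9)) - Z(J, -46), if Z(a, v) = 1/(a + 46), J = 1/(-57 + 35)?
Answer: -22/1011 ≈ -0.021761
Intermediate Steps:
J = -1/22 (J = 1/(-22) = -1/22 ≈ -0.045455)
Z(a, v) = 1/(46 + a)
0²*(-8 + (0 + 9)) - Z(J, -46) = 0²*(-8 + (0 + 9)) - 1/(46 - 1/22) = 0*(-8 + 9) - 1/1011/22 = 0*1 - 1*22/1011 = 0 - 22/1011 = -22/1011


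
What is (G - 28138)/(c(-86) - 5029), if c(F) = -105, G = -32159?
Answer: 60297/5134 ≈ 11.745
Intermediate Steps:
(G - 28138)/(c(-86) - 5029) = (-32159 - 28138)/(-105 - 5029) = -60297/(-5134) = -60297*(-1/5134) = 60297/5134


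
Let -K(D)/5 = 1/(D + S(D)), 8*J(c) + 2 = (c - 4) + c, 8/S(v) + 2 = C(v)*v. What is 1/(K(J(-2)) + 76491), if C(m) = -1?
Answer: 143/10938273 ≈ 1.3073e-5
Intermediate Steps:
S(v) = 8/(-2 - v)
J(c) = -¾ + c/4 (J(c) = -¼ + ((c - 4) + c)/8 = -¼ + ((-4 + c) + c)/8 = -¼ + (-4 + 2*c)/8 = -¼ + (-½ + c/4) = -¾ + c/4)
K(D) = -5/(D + 8/(-2 - D))
1/(K(J(-2)) + 76491) = 1/(5*(2 + (-¾ + (¼)*(-2)))/(8 - (-¾ + (¼)*(-2))*(2 + (-¾ + (¼)*(-2)))) + 76491) = 1/(5*(2 + (-¾ - ½))/(8 - (-¾ - ½)*(2 + (-¾ - ½))) + 76491) = 1/(5*(2 - 5/4)/(8 - 1*(-5/4)*(2 - 5/4)) + 76491) = 1/(5*(¾)/(8 - 1*(-5/4)*¾) + 76491) = 1/(5*(¾)/(8 + 15/16) + 76491) = 1/(5*(¾)/(143/16) + 76491) = 1/(5*(16/143)*(¾) + 76491) = 1/(60/143 + 76491) = 1/(10938273/143) = 143/10938273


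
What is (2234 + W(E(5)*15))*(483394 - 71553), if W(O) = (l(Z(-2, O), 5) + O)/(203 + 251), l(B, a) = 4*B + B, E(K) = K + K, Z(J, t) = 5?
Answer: 417776040651/454 ≈ 9.2021e+8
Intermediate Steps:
E(K) = 2*K
l(B, a) = 5*B
W(O) = 25/454 + O/454 (W(O) = (5*5 + O)/(203 + 251) = (25 + O)/454 = (25 + O)*(1/454) = 25/454 + O/454)
(2234 + W(E(5)*15))*(483394 - 71553) = (2234 + (25/454 + ((2*5)*15)/454))*(483394 - 71553) = (2234 + (25/454 + (10*15)/454))*411841 = (2234 + (25/454 + (1/454)*150))*411841 = (2234 + (25/454 + 75/227))*411841 = (2234 + 175/454)*411841 = (1014411/454)*411841 = 417776040651/454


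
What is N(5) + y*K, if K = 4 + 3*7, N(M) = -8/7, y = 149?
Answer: 26067/7 ≈ 3723.9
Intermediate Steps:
N(M) = -8/7 (N(M) = -8*⅐ = -8/7)
K = 25 (K = 4 + 21 = 25)
N(5) + y*K = -8/7 + 149*25 = -8/7 + 3725 = 26067/7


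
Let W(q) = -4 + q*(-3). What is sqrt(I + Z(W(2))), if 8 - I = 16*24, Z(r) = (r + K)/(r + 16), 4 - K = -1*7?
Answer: I*sqrt(13530)/6 ≈ 19.386*I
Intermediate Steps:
K = 11 (K = 4 - (-1)*7 = 4 - 1*(-7) = 4 + 7 = 11)
W(q) = -4 - 3*q
Z(r) = (11 + r)/(16 + r) (Z(r) = (r + 11)/(r + 16) = (11 + r)/(16 + r))
I = -376 (I = 8 - 16*24 = 8 - 1*384 = 8 - 384 = -376)
sqrt(I + Z(W(2))) = sqrt(-376 + (11 + (-4 - 3*2))/(16 + (-4 - 3*2))) = sqrt(-376 + (11 + (-4 - 6))/(16 + (-4 - 6))) = sqrt(-376 + (11 - 10)/(16 - 10)) = sqrt(-376 + 1/6) = sqrt(-2255/6) = I*sqrt(13530)/6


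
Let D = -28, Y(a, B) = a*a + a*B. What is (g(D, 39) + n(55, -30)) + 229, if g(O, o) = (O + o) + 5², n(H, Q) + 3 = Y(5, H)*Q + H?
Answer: -8683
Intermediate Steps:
Y(a, B) = a² + B*a
n(H, Q) = -3 + H + Q*(25 + 5*H) (n(H, Q) = -3 + ((5*(H + 5))*Q + H) = -3 + ((5*(5 + H))*Q + H) = -3 + ((25 + 5*H)*Q + H) = -3 + (Q*(25 + 5*H) + H) = -3 + (H + Q*(25 + 5*H)) = -3 + H + Q*(25 + 5*H))
g(O, o) = 25 + O + o (g(O, o) = (O + o) + 25 = 25 + O + o)
(g(D, 39) + n(55, -30)) + 229 = ((25 - 28 + 39) + (-3 + 55 + 5*(-30)*(5 + 55))) + 229 = (36 + (-3 + 55 + 5*(-30)*60)) + 229 = (36 + (-3 + 55 - 9000)) + 229 = (36 - 8948) + 229 = -8912 + 229 = -8683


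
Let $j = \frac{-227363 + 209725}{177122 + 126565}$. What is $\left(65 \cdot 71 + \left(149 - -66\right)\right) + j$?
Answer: $\frac{1466790572}{303687} \approx 4829.9$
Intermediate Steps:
$j = - \frac{17638}{303687} \approx -0.05808$
$\left(65 \cdot 71 + \left(149 - -66\right)\right) + j = \left(65 \cdot 71 + \left(149 - -66\right)\right) - \frac{17638}{303687} = \left(4615 + \left(149 + 66\right)\right) - \frac{17638}{303687} = \left(4615 + 215\right) - \frac{17638}{303687} = 4830 - \frac{17638}{303687} = \frac{1466790572}{303687}$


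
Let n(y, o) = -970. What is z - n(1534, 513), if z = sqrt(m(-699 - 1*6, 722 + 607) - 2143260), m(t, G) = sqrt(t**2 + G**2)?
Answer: 970 + sqrt(-2143260 + 3*sqrt(251474)) ≈ 970.0 + 1463.5*I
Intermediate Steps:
m(t, G) = sqrt(G**2 + t**2)
z = sqrt(-2143260 + 3*sqrt(251474)) (z = sqrt(sqrt((722 + 607)**2 + (-699 - 1*6)**2) - 2143260) = sqrt(sqrt(1329**2 + (-699 - 6)**2) - 2143260) = sqrt(sqrt(1766241 + (-705)**2) - 2143260) = sqrt(sqrt(1766241 + 497025) - 2143260) = sqrt(sqrt(2263266) - 2143260) = sqrt(3*sqrt(251474) - 2143260) = sqrt(-2143260 + 3*sqrt(251474)) ≈ 1463.5*I)
z - n(1534, 513) = sqrt(-2143260 + 3*sqrt(251474)) - 1*(-970) = sqrt(-2143260 + 3*sqrt(251474)) + 970 = 970 + sqrt(-2143260 + 3*sqrt(251474))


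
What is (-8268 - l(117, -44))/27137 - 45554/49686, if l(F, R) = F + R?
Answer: -825314912/674164491 ≈ -1.2242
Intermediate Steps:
(-8268 - l(117, -44))/27137 - 45554/49686 = (-8268 - (117 - 44))/27137 - 45554/49686 = (-8268 - 1*73)*(1/27137) - 45554*1/49686 = (-8268 - 73)*(1/27137) - 22777/24843 = -8341*1/27137 - 22777/24843 = -8341/27137 - 22777/24843 = -825314912/674164491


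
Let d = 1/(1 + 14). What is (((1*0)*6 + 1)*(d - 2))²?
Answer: 841/225 ≈ 3.7378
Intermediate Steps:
d = 1/15 ≈ 0.066667
(((1*0)*6 + 1)*(d - 2))² = (((1*0)*6 + 1)*(1/15 - 2))² = ((0*6 + 1)*(-29/15))² = ((0 + 1)*(-29/15))² = (1*(-29/15))² = (-29/15)² = 841/225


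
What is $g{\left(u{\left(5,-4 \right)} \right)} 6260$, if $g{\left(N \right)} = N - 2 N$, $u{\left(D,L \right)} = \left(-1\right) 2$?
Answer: $12520$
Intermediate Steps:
$u{\left(D,L \right)} = -2$
$g{\left(N \right)} = - N$
$g{\left(u{\left(5,-4 \right)} \right)} 6260 = \left(-1\right) \left(-2\right) 6260 = 2 \cdot 6260 = 12520$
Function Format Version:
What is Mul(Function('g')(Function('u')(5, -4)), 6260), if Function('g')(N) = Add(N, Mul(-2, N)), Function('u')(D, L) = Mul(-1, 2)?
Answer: 12520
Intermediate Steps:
Function('u')(D, L) = -2
Function('g')(N) = Mul(-1, N)
Mul(Function('g')(Function('u')(5, -4)), 6260) = Mul(Mul(-1, -2), 6260) = Mul(2, 6260) = 12520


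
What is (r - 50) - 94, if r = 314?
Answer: 170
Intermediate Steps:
(r - 50) - 94 = (314 - 50) - 94 = 264 - 94 = 170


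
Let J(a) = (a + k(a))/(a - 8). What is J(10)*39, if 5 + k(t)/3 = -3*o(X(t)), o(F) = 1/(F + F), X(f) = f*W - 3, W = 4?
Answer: -14781/148 ≈ -99.872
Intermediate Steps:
X(f) = -3 + 4*f (X(f) = f*4 - 3 = 4*f - 3 = -3 + 4*f)
o(F) = 1/(2*F)
k(t) = -15 - 9/(2*(-3 + 4*t)) (k(t) = -15 + 3*(-3/(2*(-3 + 4*t))) = -15 - 9/(2*(-3 + 4*t)))
J(a) = (a + 3*(27 - 40*a)/(2*(-3 + 4*a)))/(-8 + a) (J(a) = (a + 3*(27 - 40*a)/(2*(-3 + 4*a)))/(a - 8) = (a + 3*(27 - 40*a)/(2*(-3 + 4*a)))/(-8 + a))
J(10)*39 = ((81 - 126*10 + 8*10²)/(2*(24 - 35*10 + 4*10²)))*39 = ((81 - 1260 + 8*100)/(2*(24 - 350 + 4*100)))*39 = ((81 - 1260 + 800)/(2*(24 - 350 + 400)))*39 = ((½)*(-379)/74)*39 = ((½)*(1/74)*(-379))*39 = -379/148*39 = -14781/148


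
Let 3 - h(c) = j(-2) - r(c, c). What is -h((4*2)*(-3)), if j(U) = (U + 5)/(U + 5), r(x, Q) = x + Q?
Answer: 46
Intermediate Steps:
r(x, Q) = Q + x
j(U) = 1 (j(U) = (5 + U)/(5 + U) = 1)
h(c) = 2 + 2*c (h(c) = 3 - (1 - (c + c)) = 3 - (1 - 2*c) = 3 + (-1 + 2*c) = 2 + 2*c)
-h((4*2)*(-3)) = -(2 + 2*((4*2)*(-3))) = -(2 + 2*(8*(-3))) = -(2 + 2*(-24)) = -(2 - 48) = -1*(-46) = 46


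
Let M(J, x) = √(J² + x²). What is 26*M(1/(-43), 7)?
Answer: 26*√90602/43 ≈ 182.00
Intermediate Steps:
26*M(1/(-43), 7) = 26*√((1/(-43))² + 7²) = 26*√((-1/43)² + 49) = 26*√(1/1849 + 49) = 26*√(90602/1849) = 26*(√90602/43) = 26*√90602/43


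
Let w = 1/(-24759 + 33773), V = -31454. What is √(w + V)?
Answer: I*√2555706563970/9014 ≈ 177.35*I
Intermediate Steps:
w = 1/9014 ≈ 0.00011094
√(w + V) = √(1/9014 - 31454) = √(-283526355/9014) = I*√2555706563970/9014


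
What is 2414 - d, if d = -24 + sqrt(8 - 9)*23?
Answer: 2438 - 23*I ≈ 2438.0 - 23.0*I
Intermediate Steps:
d = -24 + 23*I (d = -24 + sqrt(-1)*23 = -24 + I*23 = -24 + 23*I ≈ -24.0 + 23.0*I)
2414 - d = 2414 - (-24 + 23*I) = 2414 + (24 - 23*I) = 2438 - 23*I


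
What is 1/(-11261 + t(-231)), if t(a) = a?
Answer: -1/11492 ≈ -8.7017e-5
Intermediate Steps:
1/(-11261 + t(-231)) = 1/(-11261 - 231) = 1/(-11492) = -1/11492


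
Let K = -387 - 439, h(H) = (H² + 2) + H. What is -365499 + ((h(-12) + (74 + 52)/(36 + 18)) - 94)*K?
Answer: -1201399/3 ≈ -4.0047e+5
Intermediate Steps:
h(H) = 2 + H + H² (h(H) = (2 + H²) + H = 2 + H + H²)
K = -826
-365499 + ((h(-12) + (74 + 52)/(36 + 18)) - 94)*K = -365499 + (((2 - 12 + (-12)²) + (74 + 52)/(36 + 18)) - 94)*(-826) = -365499 + (((2 - 12 + 144) + 126/54) - 94)*(-826) = -365499 + ((134 + 126*(1/54)) - 94)*(-826) = -365499 + ((134 + 7/3) - 94)*(-826) = -365499 + (409/3 - 94)*(-826) = -365499 + (127/3)*(-826) = -365499 - 104902/3 = -1201399/3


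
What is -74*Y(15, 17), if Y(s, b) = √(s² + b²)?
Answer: -74*√514 ≈ -1677.7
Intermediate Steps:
Y(s, b) = √(b² + s²)
-74*Y(15, 17) = -74*√(17² + 15²) = -74*√(289 + 225) = -74*√514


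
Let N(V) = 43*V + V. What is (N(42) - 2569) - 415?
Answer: -1136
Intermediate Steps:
N(V) = 44*V
(N(42) - 2569) - 415 = (44*42 - 2569) - 415 = (1848 - 2569) - 415 = -721 - 415 = -1136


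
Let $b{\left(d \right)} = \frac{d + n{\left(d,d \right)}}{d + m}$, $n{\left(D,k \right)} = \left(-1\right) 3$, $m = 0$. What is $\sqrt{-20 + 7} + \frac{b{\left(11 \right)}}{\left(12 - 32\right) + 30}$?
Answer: $\frac{4}{55} + i \sqrt{13} \approx 0.072727 + 3.6056 i$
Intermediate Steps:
$n{\left(D,k \right)} = -3$
$b{\left(d \right)} = \frac{-3 + d}{d}$ ($b{\left(d \right)} = \frac{d - 3}{d + 0} = \frac{-3 + d}{d}$)
$\sqrt{-20 + 7} + \frac{b{\left(11 \right)}}{\left(12 - 32\right) + 30} = \sqrt{-20 + 7} + \frac{\frac{1}{11} \left(-3 + 11\right)}{\left(12 - 32\right) + 30} = \sqrt{-13} + \frac{\frac{1}{11} \cdot 8}{-20 + 30} = i \sqrt{13} + \frac{8}{11 \cdot 10} = i \sqrt{13} + \frac{8}{11} \cdot \frac{1}{10} = i \sqrt{13} + \frac{4}{55} = \frac{4}{55} + i \sqrt{13}$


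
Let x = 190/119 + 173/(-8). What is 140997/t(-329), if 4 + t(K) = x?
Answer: -44743048/7625 ≈ -5867.9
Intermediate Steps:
x = -19067/952 (x = 190*(1/119) + 173*(-⅛) = 190/119 - 173/8 = -19067/952 ≈ -20.028)
t(K) = -22875/952 (t(K) = -4 - 19067/952 = -22875/952)
140997/t(-329) = 140997/(-22875/952) = 140997*(-952/22875) = -44743048/7625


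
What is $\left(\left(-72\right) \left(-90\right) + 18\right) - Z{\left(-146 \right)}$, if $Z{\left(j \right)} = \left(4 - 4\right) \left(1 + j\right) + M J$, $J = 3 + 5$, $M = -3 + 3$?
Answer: $6498$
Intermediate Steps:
$M = 0$
$J = 8$
$Z{\left(j \right)} = 0$ ($Z{\left(j \right)} = \left(4 - 4\right) \left(1 + j\right) + 0 \cdot 8 = 0 \left(1 + j\right) + 0 = 0 + 0 = 0$)
$\left(\left(-72\right) \left(-90\right) + 18\right) - Z{\left(-146 \right)} = \left(\left(-72\right) \left(-90\right) + 18\right) - 0 = \left(6480 + 18\right) + 0 = 6498 + 0 = 6498$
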